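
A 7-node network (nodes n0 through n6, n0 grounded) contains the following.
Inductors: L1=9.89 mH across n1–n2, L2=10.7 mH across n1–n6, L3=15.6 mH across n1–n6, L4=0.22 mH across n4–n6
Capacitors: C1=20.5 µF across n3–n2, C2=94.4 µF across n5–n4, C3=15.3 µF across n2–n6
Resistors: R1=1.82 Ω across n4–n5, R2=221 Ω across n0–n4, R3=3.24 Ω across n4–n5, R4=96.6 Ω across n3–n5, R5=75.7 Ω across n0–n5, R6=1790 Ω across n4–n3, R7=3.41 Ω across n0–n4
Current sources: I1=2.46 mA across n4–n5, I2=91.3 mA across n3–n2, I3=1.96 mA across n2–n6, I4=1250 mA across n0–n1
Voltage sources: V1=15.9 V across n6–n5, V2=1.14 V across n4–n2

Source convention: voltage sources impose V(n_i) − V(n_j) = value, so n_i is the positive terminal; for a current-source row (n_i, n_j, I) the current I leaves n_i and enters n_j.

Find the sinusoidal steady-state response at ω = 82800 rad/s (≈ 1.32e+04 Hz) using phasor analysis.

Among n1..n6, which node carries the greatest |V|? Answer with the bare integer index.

Element admittances at ω=82800 rad/s:
  Y(L1) = 0.000-0.001221j S between n1,n2
  Y(C1) = 0.000+1.697j S between n3,n2
  Y(R1) = 0.5495+0.000j S between n4,n5
  I1: injects 0.00246 A into n5 (from n4)
  Y(L2) = 0.000-0.001129j S between n1,n6
  Y(C2) = 0.000+7.816j S between n5,n4
  I2: injects 0.0913 A into n2 (from n3)
  Y(R2) = 0.004525+0.000j S between n0,n4
  Y(R3) = 0.3086+0.000j S between n4,n5
  Y(R4) = 0.01035+0.000j S between n3,n5
  Y(R5) = 0.01321+0.000j S between n0,n5
  Y(R6) = 0.0005587+0.000j S between n4,n3
  Y(C3) = 0.000+1.267j S between n2,n6
  Y(L3) = 0.000-0.0007742j S between n1,n6
  Y(R7) = 0.2933+0.000j S between n0,n4
  I3: injects 0.00196 A into n6 (from n2)
  Y(L4) = 0.000-0.05490j S between n4,n6
  I4: injects 1.25 A into n1 (from n0)
  V1: constraint V(n6)−V(n5) = 15.9
  V2: constraint V(n4)−V(n2) = 1.14
Assemble and solve the 8×8 MNA system:
  V(n1)=11.98+400.0j  V(n2)=2.976+0.01268j  V(n3)=2.973+0.07294j  V(n4)=4.116+0.01268j  V(n5)=1.852-0.2859j  V(n6)=17.75-0.2859j
  i(V1)=0.4017-17.96j  i(V2)=-0.8537-18.70j

1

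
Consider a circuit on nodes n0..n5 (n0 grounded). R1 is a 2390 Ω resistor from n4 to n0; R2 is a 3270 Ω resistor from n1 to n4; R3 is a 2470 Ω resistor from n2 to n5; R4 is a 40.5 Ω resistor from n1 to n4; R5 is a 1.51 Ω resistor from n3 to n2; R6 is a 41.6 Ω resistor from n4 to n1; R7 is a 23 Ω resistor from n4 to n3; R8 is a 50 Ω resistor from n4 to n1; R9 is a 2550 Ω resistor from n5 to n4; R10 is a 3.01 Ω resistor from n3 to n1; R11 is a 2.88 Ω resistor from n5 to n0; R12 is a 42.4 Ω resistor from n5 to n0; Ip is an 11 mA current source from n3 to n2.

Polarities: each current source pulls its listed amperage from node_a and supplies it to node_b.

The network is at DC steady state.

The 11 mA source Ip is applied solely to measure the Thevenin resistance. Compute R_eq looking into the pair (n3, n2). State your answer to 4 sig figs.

R_eq = 1.509 Ω

Apply KCL at each of the 5 non-ground nodes and solve the resulting linear system.
Node n1: branches {R2, R4, R6, R8, R10} → V_1 = -0.005548
Node n2: branches {R3, R5, Ip} → V_2 = 0.01105
Node n3: branches {R5, R7, R10, Ip} → V_3 = -0.005556
Node n4: branches {R1, R2, R4, R6, R7, R8, R9} → V_4 = -0.005512
Node n5: branches {R3, R9, R11, R12} → V_5 = 6.219e-06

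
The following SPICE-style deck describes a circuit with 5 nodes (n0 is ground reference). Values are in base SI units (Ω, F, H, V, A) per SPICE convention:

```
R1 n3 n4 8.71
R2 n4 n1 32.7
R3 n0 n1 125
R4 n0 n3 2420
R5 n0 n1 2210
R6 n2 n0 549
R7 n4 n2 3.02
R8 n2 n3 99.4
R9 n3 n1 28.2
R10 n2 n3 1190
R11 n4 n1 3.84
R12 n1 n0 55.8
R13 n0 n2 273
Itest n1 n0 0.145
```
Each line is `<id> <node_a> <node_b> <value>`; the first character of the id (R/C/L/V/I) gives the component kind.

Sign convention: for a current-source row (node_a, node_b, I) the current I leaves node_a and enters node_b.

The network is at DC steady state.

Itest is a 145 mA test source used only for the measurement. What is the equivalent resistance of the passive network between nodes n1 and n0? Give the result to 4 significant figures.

R_eq = 31.17 Ω

MNA unknowns: 4 node voltages V₁..V_4
R1: Y=0.1148 on G[3,4]
R2: Y=0.03058 on G[4,1]
R3: Y=0.008000 on G[0,1]
R4: Y=0.0004132 on G[0,3]
R5: Y=0.0004525 on G[0,1]
R6: Y=0.001821 on G[2,0]
R7: Y=0.3311 on G[4,2]
R8: Y=0.01006 on G[2,3]
R9: Y=0.03546 on G[3,1]
R10: Y=0.0008403 on G[2,3]
R11: Y=0.2604 on G[4,1]
R12: Y=0.01792 on G[1,0]
R13: Y=0.003663 on G[0,2]
Itest: z[1]−=0.145, z[0]+=0.145
solve → V1=-4.520, V2=-4.370, V3=-4.442, V4=-4.440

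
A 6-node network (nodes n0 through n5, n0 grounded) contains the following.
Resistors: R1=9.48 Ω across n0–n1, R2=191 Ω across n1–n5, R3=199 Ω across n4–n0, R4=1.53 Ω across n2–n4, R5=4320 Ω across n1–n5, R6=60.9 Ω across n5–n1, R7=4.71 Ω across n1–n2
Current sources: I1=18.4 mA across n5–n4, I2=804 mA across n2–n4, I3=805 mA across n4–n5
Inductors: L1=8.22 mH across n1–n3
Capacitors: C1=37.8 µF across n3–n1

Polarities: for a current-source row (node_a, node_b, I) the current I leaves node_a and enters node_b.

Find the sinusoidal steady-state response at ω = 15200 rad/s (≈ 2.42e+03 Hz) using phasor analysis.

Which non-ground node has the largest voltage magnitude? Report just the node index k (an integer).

Element admittances at ω=15200 rad/s:
  Y(R1) = 0.1055+0.000j S between n0,n1
  Y(R2) = 0.005236+0.000j S between n1,n5
  Y(R3) = 0.005025+0.000j S between n4,n0
  I1: injects 0.0184 A into n4 (from n5)
  Y(R4) = 0.6536+0.000j S between n2,n4
  Y(L1) = 0.000-0.008004j S between n1,n3
  I2: injects 0.804 A into n4 (from n2)
  Y(R5) = 0.0002315+0.000j S between n1,n5
  Y(C1) = 0.000+0.5746j S between n3,n1
  Y(R6) = 0.01642+0.000j S between n5,n1
  Y(R7) = 0.2123+0.000j S between n1,n2
  I3: injects 0.805 A into n5 (from n4)
Assemble and solve the 5×5 MNA system:
  V(n1)=0.1624+0.000j  V(n2)=-3.462+0.000j  V(n3)=0.1624+0.000j  V(n4)=-3.409+0.000j  V(n5)=36.10+0.000j

5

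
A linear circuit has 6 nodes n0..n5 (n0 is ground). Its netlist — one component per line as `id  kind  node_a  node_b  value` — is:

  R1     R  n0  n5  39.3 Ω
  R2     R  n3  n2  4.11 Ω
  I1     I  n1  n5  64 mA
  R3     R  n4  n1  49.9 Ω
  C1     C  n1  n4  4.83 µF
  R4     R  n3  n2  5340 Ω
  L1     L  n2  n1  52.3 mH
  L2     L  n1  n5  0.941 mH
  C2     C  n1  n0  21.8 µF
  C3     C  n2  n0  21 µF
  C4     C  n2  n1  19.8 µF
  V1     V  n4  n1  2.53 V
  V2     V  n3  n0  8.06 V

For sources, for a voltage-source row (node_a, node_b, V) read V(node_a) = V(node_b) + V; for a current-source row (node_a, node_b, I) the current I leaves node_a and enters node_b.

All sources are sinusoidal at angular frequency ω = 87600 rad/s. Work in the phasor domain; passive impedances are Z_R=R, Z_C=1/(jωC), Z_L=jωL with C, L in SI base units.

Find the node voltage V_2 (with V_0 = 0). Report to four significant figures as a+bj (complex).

Element admittances at ω=87600 rad/s:
  Y(R1) = 0.02545+0.000j S between n0,n5
  Y(R2) = 0.2433+0.000j S between n3,n2
  I1: injects 0.064 A into n5 (from n1)
  Y(R3) = 0.02004+0.000j S between n4,n1
  Y(C1) = 0.000+0.4231j S between n1,n4
  Y(R4) = 0.0001873+0.000j S between n3,n2
  Y(L1) = 0.000-0.0002183j S between n2,n1
  Y(L2) = 0.000-0.01213j S between n1,n5
  Y(C2) = 0.000+1.910j S between n1,n0
  Y(C3) = 0.000+1.840j S between n2,n0
  Y(C4) = 0.000+1.734j S between n2,n1
  V1: constraint V(n4)−V(n1) = 2.53
  V2: constraint V(n3)−V(n0) = 8.06
Assemble and solve the 7×7 MNA system:
  V(n1)=0.02127-0.3199j  V(n2)=0.05804-0.7004j  V(n3)=8.060+0.000j  V(n4)=2.551-0.3199j  V(n5)=1.929+0.9096j
  i(V1)=-0.05070-1.070j  i(V2)=-1.948-0.1705j

0.05804-0.7004j V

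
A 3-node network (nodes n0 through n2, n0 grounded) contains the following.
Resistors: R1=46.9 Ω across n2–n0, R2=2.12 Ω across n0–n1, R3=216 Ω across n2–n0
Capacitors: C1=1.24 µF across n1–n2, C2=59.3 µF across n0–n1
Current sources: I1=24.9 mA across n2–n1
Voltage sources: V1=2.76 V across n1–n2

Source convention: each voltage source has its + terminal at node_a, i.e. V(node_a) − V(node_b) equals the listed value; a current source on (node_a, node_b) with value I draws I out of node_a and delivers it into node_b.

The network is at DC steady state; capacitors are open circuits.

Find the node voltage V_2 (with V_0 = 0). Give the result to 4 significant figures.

Element admittances at DC:
  Y(R1) = 0.02132 S between n2,n0
  Y(R2) = 0.4717 S between n0,n1
  Y(C1) = 0.000 S between n1,n2
  Y(C2) = 0.000 S between n0,n1
  Y(R3) = 0.004630 S between n2,n0
  I1: injects 0.0249 A into n1 (from n2)
  V1: constraint V(n1)−V(n2) = 2.76
Assemble and solve the 3×3 MNA system:
  V(n1)=0.1439  V(n2)=-2.616
  i(V1)=-0.04299

-2.616 V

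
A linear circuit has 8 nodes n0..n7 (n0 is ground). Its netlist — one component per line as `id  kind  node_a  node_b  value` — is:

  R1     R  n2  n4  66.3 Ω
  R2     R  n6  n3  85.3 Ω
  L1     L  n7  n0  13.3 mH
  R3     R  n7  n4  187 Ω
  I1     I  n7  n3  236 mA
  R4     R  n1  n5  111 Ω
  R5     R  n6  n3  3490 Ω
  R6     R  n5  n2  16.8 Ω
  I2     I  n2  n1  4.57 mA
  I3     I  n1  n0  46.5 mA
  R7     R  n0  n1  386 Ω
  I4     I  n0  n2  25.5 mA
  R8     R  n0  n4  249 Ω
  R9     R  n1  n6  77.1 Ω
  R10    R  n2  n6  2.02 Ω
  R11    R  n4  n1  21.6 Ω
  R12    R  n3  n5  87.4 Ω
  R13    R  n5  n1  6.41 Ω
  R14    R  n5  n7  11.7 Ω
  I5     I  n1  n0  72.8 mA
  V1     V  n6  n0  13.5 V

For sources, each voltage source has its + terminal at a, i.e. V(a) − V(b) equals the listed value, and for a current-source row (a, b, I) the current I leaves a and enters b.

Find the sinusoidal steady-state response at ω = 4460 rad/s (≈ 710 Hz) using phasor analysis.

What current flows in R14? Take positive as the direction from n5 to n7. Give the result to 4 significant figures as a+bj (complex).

Element admittances at ω=4460 rad/s:
  Y(R1) = 0.01508+0.000j S between n2,n4
  Y(R2) = 0.01172+0.000j S between n6,n3
  Y(L1) = 0.000-0.01686j S between n7,n0
  Y(R3) = 0.005348+0.000j S between n7,n4
  I1: injects 0.236 A into n3 (from n7)
  Y(R4) = 0.009009+0.000j S between n1,n5
  Y(R5) = 0.0002865+0.000j S between n6,n3
  Y(R6) = 0.05952+0.000j S between n5,n2
  I2: injects 0.00457 A into n1 (from n2)
  I3: injects 0.0465 A into n0 (from n1)
  Y(R7) = 0.002591+0.000j S between n0,n1
  I4: injects 0.0255 A into n2 (from n0)
  Y(R8) = 0.004016+0.000j S between n0,n4
  Y(R9) = 0.01297+0.000j S between n1,n6
  Y(R10) = 0.4950+0.000j S between n2,n6
  Y(R11) = 0.04630+0.000j S between n4,n1
  Y(R12) = 0.01144+0.000j S between n3,n5
  Y(R13) = 0.1560+0.000j S between n5,n1
  Y(R14) = 0.08547+0.000j S between n5,n7
  I5: injects 0.0728 A into n0 (from n1)
  V1: constraint V(n6)−V(n0) = 13.5
Assemble and solve the 8×8 MNA system:
  V(n1)=9.147+1.152j  V(n2)=13.02+0.1627j  V(n3)=21.67+0.6389j  V(n4)=9.255+0.9777j  V(n5)=9.614+1.309j  V(n6)=13.50+0.000j  V(n7)=6.530+2.502j
  i(V1)=-0.1968+0.1032j

0.2636-0.1019j A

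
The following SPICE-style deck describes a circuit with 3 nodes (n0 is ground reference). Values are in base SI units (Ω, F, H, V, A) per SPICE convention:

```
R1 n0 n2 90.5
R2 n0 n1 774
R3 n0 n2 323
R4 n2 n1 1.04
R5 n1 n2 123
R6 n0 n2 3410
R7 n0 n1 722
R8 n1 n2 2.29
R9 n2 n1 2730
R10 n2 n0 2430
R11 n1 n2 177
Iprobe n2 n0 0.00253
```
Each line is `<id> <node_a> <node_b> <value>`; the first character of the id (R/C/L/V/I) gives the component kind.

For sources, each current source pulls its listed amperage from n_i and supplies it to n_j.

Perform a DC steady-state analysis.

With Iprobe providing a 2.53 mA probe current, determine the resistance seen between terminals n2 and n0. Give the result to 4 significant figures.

Element admittances at DC:
  Y(R1) = 0.01105 S between n0,n2
  Y(R2) = 0.001292 S between n0,n1
  Y(R3) = 0.003096 S between n0,n2
  Y(R4) = 0.9615 S between n2,n1
  Y(R5) = 0.008130 S between n1,n2
  Y(R6) = 0.0002933 S between n0,n2
  Y(R7) = 0.001385 S between n0,n1
  Y(R8) = 0.4367 S between n1,n2
  Y(R9) = 0.0003663 S between n2,n1
  Y(R10) = 0.0004115 S between n2,n0
  Y(R11) = 0.005650 S between n1,n2
  Iprobe: injects 0.00253 A into n0 (from n2)
Assemble and solve the 2×2 MNA system:
  V(n1)=-0.1441  V(n2)=-0.1444

R_eq = 57.07 Ω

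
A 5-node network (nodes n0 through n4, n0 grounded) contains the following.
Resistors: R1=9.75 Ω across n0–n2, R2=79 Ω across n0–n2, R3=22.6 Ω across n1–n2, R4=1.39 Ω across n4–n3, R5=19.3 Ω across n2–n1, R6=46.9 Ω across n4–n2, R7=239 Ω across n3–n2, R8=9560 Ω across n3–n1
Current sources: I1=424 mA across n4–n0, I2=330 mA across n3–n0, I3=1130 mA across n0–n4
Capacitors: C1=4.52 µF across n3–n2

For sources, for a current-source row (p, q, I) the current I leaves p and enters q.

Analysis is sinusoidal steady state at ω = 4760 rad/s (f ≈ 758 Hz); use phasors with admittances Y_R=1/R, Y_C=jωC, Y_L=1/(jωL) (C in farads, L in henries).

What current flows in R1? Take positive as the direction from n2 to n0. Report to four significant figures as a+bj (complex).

0.3347+0.000j A

Apply KCL at each of the 4 non-ground nodes and solve the resulting linear system.
Node n1: branches {R3, R5, R8} → V_1 = 3.272-0.007652j
Node n2: branches {R1, R2, R3, R5, R6, C1, R7} → V_2 = 3.263+0.000j
Node n3: branches {R4, I2, C1, R7, R8} → V_3 = 11.44-7.035j
Node n4: branches {I1, R4, R6, I3} → V_4 = 12.15-6.833j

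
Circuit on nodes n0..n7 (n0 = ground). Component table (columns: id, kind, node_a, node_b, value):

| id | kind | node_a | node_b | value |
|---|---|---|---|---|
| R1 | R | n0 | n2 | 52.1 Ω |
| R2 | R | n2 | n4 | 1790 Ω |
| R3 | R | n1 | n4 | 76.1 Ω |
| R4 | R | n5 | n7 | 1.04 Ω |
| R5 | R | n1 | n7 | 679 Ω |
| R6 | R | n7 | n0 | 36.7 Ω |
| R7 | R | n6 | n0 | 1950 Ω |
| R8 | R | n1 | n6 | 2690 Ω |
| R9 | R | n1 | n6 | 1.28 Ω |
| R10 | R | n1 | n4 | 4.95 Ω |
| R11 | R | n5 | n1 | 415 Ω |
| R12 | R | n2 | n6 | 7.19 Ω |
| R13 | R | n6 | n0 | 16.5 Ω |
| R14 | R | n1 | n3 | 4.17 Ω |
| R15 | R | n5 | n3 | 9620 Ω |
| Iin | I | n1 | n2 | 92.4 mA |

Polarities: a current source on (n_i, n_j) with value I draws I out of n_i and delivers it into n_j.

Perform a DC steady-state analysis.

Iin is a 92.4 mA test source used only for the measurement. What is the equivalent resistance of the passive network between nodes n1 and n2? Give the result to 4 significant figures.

Apply KCL at each of the 7 non-ground nodes and solve the resulting linear system.
Node n1: branches {R3, R5, R8, R9, R10, R11, R14, Iin} → V_1 = -0.2486
Node n2: branches {R1, R2, R12, Iin} → V_2 = 0.4653
Node n3: branches {R14, R15} → V_3 = -0.2485
Node n4: branches {R2, R3, R10} → V_4 = -0.2467
Node n5: branches {R4, R11, R15} → V_5 = -0.03225
Node n6: branches {R7, R8, R9, R12, R13} → V_6 = -0.1320
Node n7: branches {R4, R5, R6} → V_7 = -0.03168

R_eq = 7.726 Ω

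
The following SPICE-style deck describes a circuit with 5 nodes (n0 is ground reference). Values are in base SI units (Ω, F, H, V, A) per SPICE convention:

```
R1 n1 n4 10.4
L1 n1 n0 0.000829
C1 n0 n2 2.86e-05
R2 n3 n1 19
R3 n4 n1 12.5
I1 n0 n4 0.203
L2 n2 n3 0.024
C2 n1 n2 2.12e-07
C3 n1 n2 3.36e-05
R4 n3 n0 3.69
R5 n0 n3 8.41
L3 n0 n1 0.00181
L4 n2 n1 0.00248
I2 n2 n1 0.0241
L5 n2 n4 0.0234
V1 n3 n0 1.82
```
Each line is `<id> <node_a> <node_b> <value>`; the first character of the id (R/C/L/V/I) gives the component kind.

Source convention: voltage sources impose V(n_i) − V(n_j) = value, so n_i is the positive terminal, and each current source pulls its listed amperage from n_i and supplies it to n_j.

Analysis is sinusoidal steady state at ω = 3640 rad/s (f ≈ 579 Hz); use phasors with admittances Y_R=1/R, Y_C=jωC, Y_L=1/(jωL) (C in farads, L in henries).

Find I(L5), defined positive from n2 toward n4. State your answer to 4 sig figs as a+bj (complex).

-0.006028+0.01793j A

MNA unknowns: 4 node voltages V₁..V_4 plus 1 source current (V1)
R1: Y=0.09615+0.000j on G[1,4]
L1: Y=0.000-0.3314j on G[1,0]
C1: Y=0.000+0.1041j on G[0,2]
R2: Y=0.05263+0.000j on G[3,1]
R3: Y=0.08000+0.000j on G[4,1]
I1: z[0]−=0.203, z[4]+=0.203
L2: Y=0.000-0.01145j on G[2,3]
C2: Y=0.000+0.0007717j on G[1,2]
C3: Y=0.000+0.1223j on G[1,2]
R4: Y=0.2710+0.000j on G[3,0]
R5: Y=0.1189+0.000j on G[0,3]
L3: Y=0.000-0.1518j on G[0,1]
L4: Y=0.000-0.1108j on G[2,1]
I2: z[2]−=0.0241, z[1]+=0.0241
L5: Y=0.000-0.01174j on G[2,4]
V1: row V3−V0=1.82, i_V1 at 3,0
solve → V1=0.04534+0.6613j, V2=-0.3641+0.2497j, V3=1.820+0.000j, V4=1.164+0.7631j
aux → i_V1=-0.8002+0.05981j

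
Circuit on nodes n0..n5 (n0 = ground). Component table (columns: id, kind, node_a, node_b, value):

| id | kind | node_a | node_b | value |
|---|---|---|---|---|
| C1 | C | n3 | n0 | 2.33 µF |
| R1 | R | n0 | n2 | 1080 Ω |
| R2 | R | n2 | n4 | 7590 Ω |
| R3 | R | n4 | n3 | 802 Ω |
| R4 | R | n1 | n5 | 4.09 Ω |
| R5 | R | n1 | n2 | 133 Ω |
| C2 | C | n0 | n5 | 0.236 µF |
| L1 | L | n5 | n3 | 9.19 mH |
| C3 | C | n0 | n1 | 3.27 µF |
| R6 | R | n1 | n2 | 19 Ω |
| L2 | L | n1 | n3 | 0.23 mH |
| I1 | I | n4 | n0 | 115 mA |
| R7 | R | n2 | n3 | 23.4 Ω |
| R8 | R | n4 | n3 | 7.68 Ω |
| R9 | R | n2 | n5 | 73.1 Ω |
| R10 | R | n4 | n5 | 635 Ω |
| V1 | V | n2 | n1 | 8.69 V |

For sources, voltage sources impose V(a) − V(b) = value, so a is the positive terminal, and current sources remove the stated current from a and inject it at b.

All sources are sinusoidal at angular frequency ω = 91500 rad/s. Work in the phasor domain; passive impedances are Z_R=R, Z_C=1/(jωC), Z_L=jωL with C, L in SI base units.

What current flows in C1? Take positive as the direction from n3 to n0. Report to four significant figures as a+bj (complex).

Element admittances at ω=91500 rad/s:
  Y(C1) = 0.000+0.2132j S between n3,n0
  Y(R1) = 0.0009259+0.000j S between n0,n2
  Y(R2) = 0.0001318+0.000j S between n2,n4
  Y(R3) = 0.001247+0.000j S between n4,n3
  Y(R4) = 0.2445+0.000j S between n1,n5
  Y(R5) = 0.007519+0.000j S between n1,n2
  Y(C2) = 0.000+0.02159j S between n0,n5
  Y(L1) = 0.000-0.001189j S between n5,n3
  Y(C3) = 0.000+0.2992j S between n0,n1
  Y(R6) = 0.05263+0.000j S between n1,n2
  Y(L2) = 0.000-0.04752j S between n1,n3
  I1: injects 0.115 A into n0 (from n4)
  Y(R7) = 0.04274+0.000j S between n2,n3
  Y(R8) = 0.1302+0.000j S between n4,n3
  Y(R9) = 0.01368+0.000j S between n2,n5
  Y(R10) = 0.001575+0.000j S between n4,n5
  V1: constraint V(n2)−V(n1) = 8.69
Assemble and solve the 6×6 MNA system:
  V(n1)=-0.7052+1.402j  V(n2)=7.985+1.402j  V(n3)=0.9979-1.535j  V(n4)=0.1277-1.497j  V(n5)=-0.1403+1.391j
  i(V1)=-0.9409-0.1274j

0.3273+0.2127j A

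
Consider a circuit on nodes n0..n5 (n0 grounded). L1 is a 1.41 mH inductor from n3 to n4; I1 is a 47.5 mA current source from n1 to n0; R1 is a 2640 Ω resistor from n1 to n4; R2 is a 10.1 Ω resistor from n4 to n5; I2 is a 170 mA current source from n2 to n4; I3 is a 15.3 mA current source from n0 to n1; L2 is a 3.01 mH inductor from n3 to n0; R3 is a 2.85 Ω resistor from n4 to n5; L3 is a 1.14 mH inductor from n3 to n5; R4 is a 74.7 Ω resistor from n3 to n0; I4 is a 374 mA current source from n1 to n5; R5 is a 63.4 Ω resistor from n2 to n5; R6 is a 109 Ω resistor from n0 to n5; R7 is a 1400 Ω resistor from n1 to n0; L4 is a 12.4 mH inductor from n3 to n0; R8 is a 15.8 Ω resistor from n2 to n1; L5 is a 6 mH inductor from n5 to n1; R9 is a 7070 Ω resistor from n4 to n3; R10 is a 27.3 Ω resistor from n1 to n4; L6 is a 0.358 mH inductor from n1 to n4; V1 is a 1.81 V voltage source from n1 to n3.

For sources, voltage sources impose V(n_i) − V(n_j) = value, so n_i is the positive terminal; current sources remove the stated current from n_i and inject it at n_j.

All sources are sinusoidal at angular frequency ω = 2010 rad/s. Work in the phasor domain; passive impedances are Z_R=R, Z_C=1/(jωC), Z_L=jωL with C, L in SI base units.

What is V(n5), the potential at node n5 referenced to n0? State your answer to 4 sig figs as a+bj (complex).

1.028+0.6409j V

Element admittances at ω=2010 rad/s:
  Y(L1) = 0.000-0.3528j S between n3,n4
  I1: injects 0.0475 A into n0 (from n1)
  Y(R1) = 0.0003788+0.000j S between n1,n4
  Y(R2) = 0.09901+0.000j S between n4,n5
  I2: injects 0.17 A into n4 (from n2)
  I3: injects 0.0153 A into n1 (from n0)
  Y(L2) = 0.000-0.1653j S between n3,n0
  Y(R3) = 0.3509+0.000j S between n4,n5
  Y(L3) = 0.000-0.4364j S between n3,n5
  Y(R4) = 0.01339+0.000j S between n3,n0
  I4: injects 0.374 A into n5 (from n1)
  Y(R5) = 0.01577+0.000j S between n2,n5
  Y(R6) = 0.009174+0.000j S between n0,n5
  Y(R7) = 0.0007143+0.000j S between n1,n0
  Y(L4) = 0.000-0.04012j S between n3,n0
  Y(R8) = 0.06329+0.000j S between n2,n1
  Y(L5) = 0.000-0.08292j S between n5,n1
  Y(R9) = 0.0001414+0.000j S between n4,n3
  Y(R10) = 0.03663+0.000j S between n1,n4
  Y(L6) = 0.000-1.390j S between n1,n4
  V1: constraint V(n1)−V(n3) = 1.81
Assemble and solve the 6×6 MNA system:
  V(n1)=1.824-0.2099j  V(n2)=-0.4849-0.04019j  V(n3)=0.01421-0.2099j  V(n4)=1.252-0.1584j  V(n5)=1.028+0.6409j
  i(V1)=-0.4326+0.8734j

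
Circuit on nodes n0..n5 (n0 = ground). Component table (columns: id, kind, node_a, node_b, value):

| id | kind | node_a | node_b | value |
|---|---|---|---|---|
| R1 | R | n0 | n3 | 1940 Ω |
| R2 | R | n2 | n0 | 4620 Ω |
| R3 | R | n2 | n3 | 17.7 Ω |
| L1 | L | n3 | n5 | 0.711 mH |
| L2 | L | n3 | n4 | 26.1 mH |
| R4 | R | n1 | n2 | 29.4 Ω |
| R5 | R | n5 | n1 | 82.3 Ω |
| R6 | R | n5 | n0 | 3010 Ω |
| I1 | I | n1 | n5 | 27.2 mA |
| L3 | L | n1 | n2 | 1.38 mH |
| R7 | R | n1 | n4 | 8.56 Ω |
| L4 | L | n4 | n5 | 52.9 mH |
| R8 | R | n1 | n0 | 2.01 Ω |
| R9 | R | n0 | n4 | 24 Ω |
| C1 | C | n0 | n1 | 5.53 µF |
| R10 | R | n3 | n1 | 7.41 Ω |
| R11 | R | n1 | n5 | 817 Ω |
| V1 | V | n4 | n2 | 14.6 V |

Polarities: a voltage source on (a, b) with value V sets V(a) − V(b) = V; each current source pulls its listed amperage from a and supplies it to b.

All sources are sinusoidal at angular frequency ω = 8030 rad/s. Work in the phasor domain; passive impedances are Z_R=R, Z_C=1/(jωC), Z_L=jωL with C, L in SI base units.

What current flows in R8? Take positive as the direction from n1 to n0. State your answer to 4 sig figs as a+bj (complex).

MNA unknowns: 5 node voltages V₁..V_5 plus 1 source current (V1)
R1: Y=0.0005155+0.000j on G[0,3]
R2: Y=0.0002165+0.000j on G[2,0]
R3: Y=0.05650+0.000j on G[2,3]
L1: Y=0.000-0.1752j on G[3,5]
L2: Y=0.000-0.004771j on G[3,4]
R4: Y=0.03401+0.000j on G[1,2]
R5: Y=0.01215+0.000j on G[5,1]
R6: Y=0.0003322+0.000j on G[5,0]
I1: z[1]−=0.0272, z[5]+=0.0272
L3: Y=0.000-0.09024j on G[1,2]
R7: Y=0.1168+0.000j on G[1,4]
L4: Y=0.000-0.002354j on G[4,5]
R8: Y=0.4975+0.000j on G[1,0]
R9: Y=0.04167+0.000j on G[0,4]
C1: Y=0.000+0.04441j on G[0,1]
R10: Y=0.1350+0.000j on G[3,1]
R11: Y=0.001224+0.000j on G[1,5]
V1: row V4−V2=14.6, i_V1 at 4,2
solve → V1=-0.4384+0.2829j, V2=-8.962-2.880j, V3=-2.721-0.8962j, V4=5.638-2.880j, V5=-2.677-0.5955j
aux → i_V1=-0.9299+0.5489j

-0.2181+0.1407j A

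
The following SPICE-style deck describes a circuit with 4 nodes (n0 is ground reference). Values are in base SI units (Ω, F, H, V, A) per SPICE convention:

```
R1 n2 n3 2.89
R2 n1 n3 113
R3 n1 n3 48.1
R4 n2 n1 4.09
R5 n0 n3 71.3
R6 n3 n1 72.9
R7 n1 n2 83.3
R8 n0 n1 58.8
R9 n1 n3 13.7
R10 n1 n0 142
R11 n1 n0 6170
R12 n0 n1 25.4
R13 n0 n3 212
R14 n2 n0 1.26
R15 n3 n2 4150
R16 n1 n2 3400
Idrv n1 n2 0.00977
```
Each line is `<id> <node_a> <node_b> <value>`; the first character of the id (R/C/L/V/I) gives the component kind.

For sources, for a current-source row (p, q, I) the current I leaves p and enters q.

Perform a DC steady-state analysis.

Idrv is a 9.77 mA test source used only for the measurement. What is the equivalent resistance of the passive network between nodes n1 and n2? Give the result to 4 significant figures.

Apply KCL at each of the 3 non-ground nodes and solve the resulting linear system.
Node n1: branches {R2, R3, R4, R6, R7, R8, R9, R10, R11, R12, R16, Idrv} → V_1 = -0.02234
Node n2: branches {R1, R4, R7, R14, R15, R16, Idrv} → V_2 = 0.001885
Node n3: branches {R1, R2, R3, R5, R6, R9, R13, R15} → V_3 = -0.004044

R_eq = 2.480 Ω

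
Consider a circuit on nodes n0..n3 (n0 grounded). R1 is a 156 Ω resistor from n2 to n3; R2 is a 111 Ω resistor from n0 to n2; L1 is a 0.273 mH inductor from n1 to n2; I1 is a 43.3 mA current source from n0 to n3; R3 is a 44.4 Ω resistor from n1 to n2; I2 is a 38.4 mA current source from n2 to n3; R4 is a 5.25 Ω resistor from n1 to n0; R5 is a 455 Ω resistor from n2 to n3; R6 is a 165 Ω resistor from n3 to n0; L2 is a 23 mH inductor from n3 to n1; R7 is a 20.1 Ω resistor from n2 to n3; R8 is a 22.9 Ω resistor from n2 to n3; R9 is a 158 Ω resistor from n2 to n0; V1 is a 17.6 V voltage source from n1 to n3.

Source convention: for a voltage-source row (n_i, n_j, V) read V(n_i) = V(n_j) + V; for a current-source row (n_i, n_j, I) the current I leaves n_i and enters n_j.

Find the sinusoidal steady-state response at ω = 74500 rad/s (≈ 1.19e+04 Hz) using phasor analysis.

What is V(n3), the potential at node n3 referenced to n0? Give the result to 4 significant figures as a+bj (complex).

Element admittances at ω=74500 rad/s:
  Y(R1) = 0.006410+0.000j S between n2,n3
  Y(R2) = 0.009009+0.000j S between n0,n2
  Y(L1) = 0.000-0.04917j S between n1,n2
  I1: injects 0.0433 A into n3 (from n0)
  Y(R3) = 0.02252+0.000j S between n1,n2
  I2: injects 0.0384 A into n3 (from n2)
  Y(R4) = 0.1905+0.000j S between n1,n0
  Y(R5) = 0.002198+0.000j S between n2,n3
  Y(R6) = 0.006061+0.000j S between n3,n0
  Y(L2) = 0.000-0.0005836j S between n3,n1
  Y(R7) = 0.04975+0.000j S between n2,n3
  Y(R8) = 0.04367+0.000j S between n2,n3
  Y(R9) = 0.006329+0.000j S between n2,n0
  V1: constraint V(n1)−V(n3) = 17.6
Assemble and solve the 4×4 MNA system:
  V(n1)=1.563+0.3029j  V(n2)=-10.25-3.882j  V(n3)=-16.04+0.3029j
  i(V1)=-0.7695+0.4391j

-16.04+0.3029j V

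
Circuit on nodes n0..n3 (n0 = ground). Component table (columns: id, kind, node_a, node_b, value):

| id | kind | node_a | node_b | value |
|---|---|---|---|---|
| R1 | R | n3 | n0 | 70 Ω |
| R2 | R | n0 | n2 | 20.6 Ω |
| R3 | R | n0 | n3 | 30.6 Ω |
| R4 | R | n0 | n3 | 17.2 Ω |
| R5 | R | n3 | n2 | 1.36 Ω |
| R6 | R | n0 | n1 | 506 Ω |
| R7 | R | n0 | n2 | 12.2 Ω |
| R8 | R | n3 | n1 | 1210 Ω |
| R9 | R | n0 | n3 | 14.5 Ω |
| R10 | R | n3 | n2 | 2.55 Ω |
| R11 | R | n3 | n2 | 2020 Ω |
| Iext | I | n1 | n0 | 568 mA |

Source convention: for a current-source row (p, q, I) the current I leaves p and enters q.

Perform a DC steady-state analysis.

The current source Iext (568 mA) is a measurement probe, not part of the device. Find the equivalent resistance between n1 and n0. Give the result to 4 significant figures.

Apply KCL at each of the 3 non-ground nodes and solve the resulting linear system.
Node n1: branches {R6, R8, Iext} → V_1 = -202.8
Node n2: branches {R2, R5, R7, R10, R11} → V_2 = -0.5148
Node n3: branches {R1, R3, R4, R5, R8, R9, R10, R11} → V_3 = -0.5743

R_eq = 357.1 Ω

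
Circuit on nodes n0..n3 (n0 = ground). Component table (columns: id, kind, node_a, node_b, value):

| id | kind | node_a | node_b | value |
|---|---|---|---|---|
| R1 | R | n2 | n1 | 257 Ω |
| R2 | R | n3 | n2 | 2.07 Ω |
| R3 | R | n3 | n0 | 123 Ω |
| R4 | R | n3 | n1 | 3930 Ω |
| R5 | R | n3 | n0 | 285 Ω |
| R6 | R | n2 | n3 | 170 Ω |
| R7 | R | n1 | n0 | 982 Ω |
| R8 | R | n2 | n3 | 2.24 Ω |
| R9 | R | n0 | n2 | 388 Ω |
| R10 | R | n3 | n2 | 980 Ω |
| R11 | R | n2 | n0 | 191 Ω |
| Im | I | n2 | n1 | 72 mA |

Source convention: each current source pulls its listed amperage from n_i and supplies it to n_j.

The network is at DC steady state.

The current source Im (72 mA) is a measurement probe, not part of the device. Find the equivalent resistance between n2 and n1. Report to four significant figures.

MNA unknowns: 3 node voltages V₁..V_3
R1: Y=0.003891 on G[2,1]
R2: Y=0.4831 on G[3,2]
R3: Y=0.008130 on G[3,0]
R4: Y=0.0002545 on G[3,1]
R5: Y=0.003509 on G[3,0]
R6: Y=0.005882 on G[2,3]
R7: Y=0.001018 on G[1,0]
R8: Y=0.4464 on G[2,3]
R9: Y=0.002577 on G[0,2]
R10: Y=0.001020 on G[3,2]
R11: Y=0.005236 on G[2,0]
Im: z[2]−=0.072, z[1]+=0.072
solve → V1=13.38, V2=-0.7077, V3=-0.6952

R_eq = 195.6 Ω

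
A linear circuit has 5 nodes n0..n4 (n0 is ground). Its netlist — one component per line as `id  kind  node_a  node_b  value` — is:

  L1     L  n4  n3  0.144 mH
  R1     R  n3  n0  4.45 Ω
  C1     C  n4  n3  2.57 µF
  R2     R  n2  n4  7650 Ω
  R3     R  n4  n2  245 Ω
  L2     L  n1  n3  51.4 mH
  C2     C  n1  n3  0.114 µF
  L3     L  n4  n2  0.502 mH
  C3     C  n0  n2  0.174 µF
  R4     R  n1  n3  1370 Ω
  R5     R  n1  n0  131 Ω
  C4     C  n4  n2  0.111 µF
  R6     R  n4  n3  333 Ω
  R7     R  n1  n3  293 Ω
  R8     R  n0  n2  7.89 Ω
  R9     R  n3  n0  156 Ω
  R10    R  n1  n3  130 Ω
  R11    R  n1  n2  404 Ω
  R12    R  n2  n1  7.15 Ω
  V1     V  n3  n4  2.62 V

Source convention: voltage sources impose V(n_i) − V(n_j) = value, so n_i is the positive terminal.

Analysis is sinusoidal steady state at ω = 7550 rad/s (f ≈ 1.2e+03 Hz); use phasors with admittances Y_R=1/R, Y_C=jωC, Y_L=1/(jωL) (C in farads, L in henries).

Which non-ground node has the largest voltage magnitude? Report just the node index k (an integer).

MNA unknowns: 4 node voltages V₁..V_4 plus 1 source current (V1)
L1: Y=0.000-0.9198j on G[4,3]
R1: Y=0.2247+0.000j on G[3,0]
C1: Y=0.000+0.01940j on G[4,3]
R2: Y=0.0001307+0.000j on G[2,4]
R3: Y=0.004082+0.000j on G[4,2]
L2: Y=0.000-0.002577j on G[1,3]
C2: Y=0.000+0.0008607j on G[1,3]
L3: Y=0.000-0.2638j on G[4,2]
C3: Y=0.000+0.001314j on G[0,2]
R4: Y=0.0007299+0.000j on G[1,3]
R5: Y=0.007634+0.000j on G[1,0]
C4: Y=0.000+0.0008381j on G[4,2]
R6: Y=0.003003+0.000j on G[4,3]
R7: Y=0.003413+0.000j on G[1,3]
R8: Y=0.1267+0.000j on G[0,2]
R9: Y=0.006410+0.000j on G[3,0]
R10: Y=0.007692+0.000j on G[1,3]
R11: Y=0.002475+0.000j on G[1,2]
R12: Y=0.1399+0.000j on G[2,1]
V1: row V3−V4=2.62, i_V1 at 3,4
solve → V1=-1.229+0.4216j, V2=-1.458+0.5288j, V3=0.8431-0.2956j, V4=-1.777-0.2956j
aux → i_V1=-0.2260+2.439j

4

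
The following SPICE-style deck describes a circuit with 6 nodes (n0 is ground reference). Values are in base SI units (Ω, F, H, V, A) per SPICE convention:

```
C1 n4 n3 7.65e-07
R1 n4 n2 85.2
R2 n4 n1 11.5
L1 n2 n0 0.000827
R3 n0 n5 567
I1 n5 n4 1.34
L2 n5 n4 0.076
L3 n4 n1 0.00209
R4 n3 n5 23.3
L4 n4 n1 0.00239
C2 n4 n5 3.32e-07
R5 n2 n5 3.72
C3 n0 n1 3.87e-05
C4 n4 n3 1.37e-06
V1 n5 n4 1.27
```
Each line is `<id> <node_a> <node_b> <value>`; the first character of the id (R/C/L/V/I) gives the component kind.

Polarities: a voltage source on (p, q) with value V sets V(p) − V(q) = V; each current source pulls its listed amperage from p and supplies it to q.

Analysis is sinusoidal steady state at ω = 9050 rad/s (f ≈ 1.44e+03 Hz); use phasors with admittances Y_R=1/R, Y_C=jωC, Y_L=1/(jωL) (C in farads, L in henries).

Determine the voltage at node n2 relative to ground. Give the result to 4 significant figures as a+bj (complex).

Element admittances at ω=9050 rad/s:
  Y(C1) = 0.000+0.006923j S between n4,n3
  Y(R1) = 0.01174+0.000j S between n4,n2
  Y(R2) = 0.08696+0.000j S between n4,n1
  Y(L1) = 0.000-0.1336j S between n2,n0
  Y(R3) = 0.001764+0.000j S between n0,n5
  I1: injects 1.34 A into n4 (from n5)
  Y(L2) = 0.000-0.001454j S between n5,n4
  Y(L3) = 0.000-0.05287j S between n4,n1
  Y(R4) = 0.04292+0.000j S between n3,n5
  Y(L4) = 0.000-0.04623j S between n4,n1
  Y(C2) = 0.000+0.003005j S between n4,n5
  Y(R5) = 0.2688+0.000j S between n2,n5
  Y(C3) = 0.000+0.3502j S between n0,n1
  Y(C4) = 0.000+0.01240j S between n4,n3
  V1: constraint V(n5)−V(n4) = 1.27
Assemble and solve the 6×6 MNA system:
  V(n1)=0.1981+0.1675j  V(n2)=0.5218+0.4287j  V(n3)=0.5651-0.2952j  V(n4)=-0.4909+0.1802j  V(n5)=0.7791+0.1802j
  i(V1)=-1.420+0.04411j

0.5218+0.4287j V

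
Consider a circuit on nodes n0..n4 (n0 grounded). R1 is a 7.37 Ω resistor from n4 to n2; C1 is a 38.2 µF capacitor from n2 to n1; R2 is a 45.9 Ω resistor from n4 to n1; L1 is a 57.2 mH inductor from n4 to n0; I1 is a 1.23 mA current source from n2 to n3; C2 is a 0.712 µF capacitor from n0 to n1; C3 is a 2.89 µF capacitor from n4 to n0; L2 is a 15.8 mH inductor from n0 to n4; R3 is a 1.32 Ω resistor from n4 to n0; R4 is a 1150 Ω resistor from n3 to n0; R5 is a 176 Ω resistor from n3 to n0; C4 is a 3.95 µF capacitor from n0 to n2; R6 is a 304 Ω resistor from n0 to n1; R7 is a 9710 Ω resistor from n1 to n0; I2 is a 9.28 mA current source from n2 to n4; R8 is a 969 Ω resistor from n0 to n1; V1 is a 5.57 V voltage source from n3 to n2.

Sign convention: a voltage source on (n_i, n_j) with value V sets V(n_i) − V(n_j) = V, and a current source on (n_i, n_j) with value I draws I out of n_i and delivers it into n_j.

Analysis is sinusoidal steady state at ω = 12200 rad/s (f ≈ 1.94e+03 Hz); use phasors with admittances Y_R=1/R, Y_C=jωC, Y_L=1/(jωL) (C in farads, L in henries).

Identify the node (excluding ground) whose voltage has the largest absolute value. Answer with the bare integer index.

3

Element admittances at ω=12200 rad/s:
  Y(R1) = 0.1357+0.000j S between n4,n2
  Y(C1) = 0.000+0.4660j S between n2,n1
  Y(R2) = 0.02179+0.000j S between n4,n1
  Y(L1) = 0.000-0.001433j S between n4,n0
  I1: injects 0.00123 A into n3 (from n2)
  Y(C2) = 0.000+0.008686j S between n0,n1
  Y(C3) = 0.000+0.03526j S between n4,n0
  Y(L2) = 0.000-0.005188j S between n0,n4
  Y(R3) = 0.7576+0.000j S between n4,n0
  Y(R4) = 0.0008696+0.000j S between n3,n0
  Y(R5) = 0.005682+0.000j S between n3,n0
  Y(C4) = 0.000+0.04819j S between n0,n2
  Y(R6) = 0.003289+0.000j S between n0,n1
  Y(R7) = 0.0001030+0.000j S between n1,n0
  I2: injects 0.00928 A into n4 (from n2)
  Y(R8) = 0.001032+0.000j S between n0,n1
  V1: constraint V(n3)−V(n2) = 5.57
Assemble and solve the 5×5 MNA system:
  V(n1)=-0.2675+0.09626j  V(n2)=-0.2680+0.1115j  V(n3)=5.302+0.1115j  V(n4)=-0.03534+0.01992j
  i(V1)=-0.03351-0.0007302j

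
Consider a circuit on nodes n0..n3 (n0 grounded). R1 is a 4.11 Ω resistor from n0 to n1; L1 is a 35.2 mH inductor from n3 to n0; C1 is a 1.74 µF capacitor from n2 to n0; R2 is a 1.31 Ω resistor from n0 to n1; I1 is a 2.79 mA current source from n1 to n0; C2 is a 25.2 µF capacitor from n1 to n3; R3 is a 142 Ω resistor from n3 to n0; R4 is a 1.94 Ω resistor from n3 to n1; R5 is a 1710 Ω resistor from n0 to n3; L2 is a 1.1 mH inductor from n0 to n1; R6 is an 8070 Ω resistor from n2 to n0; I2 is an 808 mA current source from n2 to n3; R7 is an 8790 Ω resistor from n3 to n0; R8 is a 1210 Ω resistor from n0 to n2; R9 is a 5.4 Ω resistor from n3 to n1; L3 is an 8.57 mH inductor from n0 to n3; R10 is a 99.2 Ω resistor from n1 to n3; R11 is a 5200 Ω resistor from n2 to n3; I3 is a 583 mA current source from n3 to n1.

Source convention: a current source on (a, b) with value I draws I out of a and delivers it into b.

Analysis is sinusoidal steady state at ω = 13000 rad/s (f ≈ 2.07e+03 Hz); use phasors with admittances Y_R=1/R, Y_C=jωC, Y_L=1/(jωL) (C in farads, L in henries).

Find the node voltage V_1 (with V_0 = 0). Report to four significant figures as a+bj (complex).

Element admittances at ω=13000 rad/s:
  Y(R1) = 0.2433+0.000j S between n0,n1
  Y(L1) = 0.000-0.002185j S between n3,n0
  Y(C1) = 0.000+0.02262j S between n2,n0
  Y(R2) = 0.7634+0.000j S between n0,n1
  I1: injects 0.00279 A into n0 (from n1)
  Y(C2) = 0.000+0.3276j S between n1,n3
  Y(R3) = 0.007042+0.000j S between n3,n0
  Y(R4) = 0.5155+0.000j S between n3,n1
  Y(R5) = 0.0005848+0.000j S between n0,n3
  Y(L2) = 0.000-0.06993j S between n0,n1
  Y(R6) = 0.0001239+0.000j S between n2,n0
  I2: injects 0.808 A into n3 (from n2)
  Y(R7) = 0.0001138+0.000j S between n3,n0
  Y(R8) = 0.0008264+0.000j S between n0,n2
  Y(R9) = 0.1852+0.000j S between n3,n1
  Y(L3) = 0.000-0.008976j S between n0,n3
  Y(R10) = 0.01008+0.000j S between n1,n3
  Y(R11) = 0.0001923+0.000j S between n2,n3
  I3: injects 0.583 A into n1 (from n3)
Assemble and solve the 3×3 MNA system:
  V(n1)=0.7864+0.07322j  V(n2)=-1.800+35.62j  V(n3)=1.048-0.02092j

0.7864+0.07322j V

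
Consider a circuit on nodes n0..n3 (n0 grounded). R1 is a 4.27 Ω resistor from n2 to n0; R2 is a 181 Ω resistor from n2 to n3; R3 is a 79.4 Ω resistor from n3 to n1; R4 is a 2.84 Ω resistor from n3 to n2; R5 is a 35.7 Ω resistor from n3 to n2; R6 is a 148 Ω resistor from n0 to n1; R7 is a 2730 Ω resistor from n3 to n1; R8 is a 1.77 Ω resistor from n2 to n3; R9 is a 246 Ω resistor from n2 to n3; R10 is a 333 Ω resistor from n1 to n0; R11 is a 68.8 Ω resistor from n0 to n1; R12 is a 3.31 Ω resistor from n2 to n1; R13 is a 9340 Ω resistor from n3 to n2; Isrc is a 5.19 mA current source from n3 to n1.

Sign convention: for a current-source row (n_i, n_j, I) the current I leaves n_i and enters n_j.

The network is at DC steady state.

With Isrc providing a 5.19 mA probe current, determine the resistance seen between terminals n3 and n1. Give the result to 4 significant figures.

MNA unknowns: 3 node voltages V₁..V_3
R1: Y=0.2342 on G[2,0]
R2: Y=0.005525 on G[2,3]
R3: Y=0.01259 on G[3,1]
R4: Y=0.3521 on G[3,2]
R5: Y=0.02801 on G[3,2]
R6: Y=0.006757 on G[0,1]
R7: Y=0.0003663 on G[3,1]
R8: Y=0.5650 on G[2,3]
R9: Y=0.004065 on G[2,3]
R10: Y=0.003003 on G[1,0]
R11: Y=0.01453 on G[0,1]
R12: Y=0.3021 on G[2,1]
R13: Y=0.0001071 on G[3,2]
Isrc: z[3]−=0.00519, z[1]+=0.00519
solve → V1=0.01377, V2=-0.001428, V3=-0.006588

R_eq = 3.922 Ω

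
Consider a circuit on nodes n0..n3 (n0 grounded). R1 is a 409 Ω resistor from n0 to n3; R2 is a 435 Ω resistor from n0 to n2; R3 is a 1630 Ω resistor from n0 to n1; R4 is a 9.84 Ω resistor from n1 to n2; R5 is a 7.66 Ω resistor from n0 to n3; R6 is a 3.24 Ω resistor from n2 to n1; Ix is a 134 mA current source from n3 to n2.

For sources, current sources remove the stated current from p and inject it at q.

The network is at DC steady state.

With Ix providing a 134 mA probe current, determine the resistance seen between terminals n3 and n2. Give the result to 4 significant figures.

R_eq = 351.0 Ω

Apply KCL at each of the 3 non-ground nodes and solve the resulting linear system.
Node n1: branches {R3, R4, R6} → V_1 = 45.96
Node n2: branches {R2, R4, R6, Ix} → V_2 = 46.03
Node n3: branches {R1, R5, Ix} → V_3 = -1.008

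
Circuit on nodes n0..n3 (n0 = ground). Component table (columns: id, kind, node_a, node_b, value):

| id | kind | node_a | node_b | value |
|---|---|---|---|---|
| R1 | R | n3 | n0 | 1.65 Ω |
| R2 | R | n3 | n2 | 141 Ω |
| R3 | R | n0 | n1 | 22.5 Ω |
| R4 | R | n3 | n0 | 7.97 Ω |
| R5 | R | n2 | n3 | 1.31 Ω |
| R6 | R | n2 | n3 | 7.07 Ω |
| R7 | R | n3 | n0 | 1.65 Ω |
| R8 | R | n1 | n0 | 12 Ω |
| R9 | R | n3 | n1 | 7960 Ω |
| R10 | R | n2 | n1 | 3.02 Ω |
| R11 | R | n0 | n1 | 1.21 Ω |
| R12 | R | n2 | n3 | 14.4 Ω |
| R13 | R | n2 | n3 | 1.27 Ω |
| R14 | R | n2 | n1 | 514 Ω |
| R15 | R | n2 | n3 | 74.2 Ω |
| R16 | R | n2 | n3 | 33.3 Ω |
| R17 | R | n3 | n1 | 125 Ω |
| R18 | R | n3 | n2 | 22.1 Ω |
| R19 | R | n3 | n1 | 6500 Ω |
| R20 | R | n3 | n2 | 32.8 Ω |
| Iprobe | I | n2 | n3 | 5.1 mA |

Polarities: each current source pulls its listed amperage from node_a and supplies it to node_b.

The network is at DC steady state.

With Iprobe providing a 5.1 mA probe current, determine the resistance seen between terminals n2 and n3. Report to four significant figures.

R_eq = 0.4767 Ω

MNA unknowns: 3 node voltages V₁..V_3
R1: Y=0.6061 on G[3,0]
R2: Y=0.007092 on G[3,2]
R3: Y=0.04444 on G[0,1]
R4: Y=0.1255 on G[3,0]
R5: Y=0.7634 on G[2,3]
R6: Y=0.1414 on G[2,3]
R7: Y=0.6061 on G[3,0]
R8: Y=0.08333 on G[1,0]
R9: Y=0.0001256 on G[3,1]
R10: Y=0.3311 on G[2,1]
R11: Y=0.8264 on G[0,1]
R12: Y=0.06944 on G[2,3]
R13: Y=0.7874 on G[2,3]
R14: Y=0.001946 on G[2,1]
R15: Y=0.01348 on G[2,3]
R16: Y=0.03003 on G[2,3]
R17: Y=0.008000 on G[3,1]
R18: Y=0.04525 on G[3,2]
R19: Y=0.0001538 on G[3,1]
R20: Y=0.03049 on G[3,2]
Iprobe: z[2]−=0.0051, z[3]+=0.0051
solve → V1=-0.0005262, V2=-0.002056, V3=0.0003754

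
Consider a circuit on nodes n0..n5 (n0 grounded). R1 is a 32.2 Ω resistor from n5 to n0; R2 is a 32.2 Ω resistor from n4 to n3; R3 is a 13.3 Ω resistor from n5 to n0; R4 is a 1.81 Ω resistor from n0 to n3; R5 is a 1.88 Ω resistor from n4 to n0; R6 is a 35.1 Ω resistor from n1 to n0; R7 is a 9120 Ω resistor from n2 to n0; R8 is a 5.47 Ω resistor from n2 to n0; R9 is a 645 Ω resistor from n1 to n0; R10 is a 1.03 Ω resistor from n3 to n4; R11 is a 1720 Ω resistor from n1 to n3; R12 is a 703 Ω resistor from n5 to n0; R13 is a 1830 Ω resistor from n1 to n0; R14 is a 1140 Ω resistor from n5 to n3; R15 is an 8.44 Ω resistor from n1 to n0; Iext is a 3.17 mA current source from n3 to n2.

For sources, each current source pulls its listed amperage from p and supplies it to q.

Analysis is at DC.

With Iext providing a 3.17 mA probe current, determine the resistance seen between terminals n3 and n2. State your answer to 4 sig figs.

R_eq = 6.576 Ω

Element admittances at DC:
  Y(R1) = 0.03106 S between n5,n0
  Y(R2) = 0.03106 S between n4,n3
  Y(R3) = 0.07519 S between n5,n0
  Y(R4) = 0.5525 S between n0,n3
  Y(R5) = 0.5319 S between n4,n0
  Y(R6) = 0.02849 S between n1,n0
  Y(R7) = 0.0001096 S between n2,n0
  Y(R8) = 0.1828 S between n2,n0
  Y(R9) = 0.001550 S between n1,n0
  Y(R10) = 0.9709 S between n3,n4
  Y(R11) = 0.0005814 S between n1,n3
  Y(R12) = 0.001422 S between n5,n0
  Y(R13) = 0.0005464 S between n1,n0
  Y(R14) = 0.0008772 S between n5,n3
  Y(R15) = 0.1185 S between n1,n0
  Iext: injects 0.00317 A into n2 (from n3)
Assemble and solve the 5×5 MNA system:
  V(n1)=-1.366e-05  V(n2)=0.01733  V(n3)=-0.003517  V(n4)=-0.002297  V(n5)=-2.842e-05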